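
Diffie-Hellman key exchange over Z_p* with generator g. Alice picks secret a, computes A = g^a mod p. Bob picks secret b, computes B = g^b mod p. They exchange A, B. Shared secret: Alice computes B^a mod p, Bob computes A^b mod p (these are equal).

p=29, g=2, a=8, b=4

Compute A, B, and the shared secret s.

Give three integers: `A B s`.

A = 2^8 mod 29  (bits of 8 = 1000)
  bit 0 = 1: r = r^2 * 2 mod 29 = 1^2 * 2 = 1*2 = 2
  bit 1 = 0: r = r^2 mod 29 = 2^2 = 4
  bit 2 = 0: r = r^2 mod 29 = 4^2 = 16
  bit 3 = 0: r = r^2 mod 29 = 16^2 = 24
  -> A = 24
B = 2^4 mod 29  (bits of 4 = 100)
  bit 0 = 1: r = r^2 * 2 mod 29 = 1^2 * 2 = 1*2 = 2
  bit 1 = 0: r = r^2 mod 29 = 2^2 = 4
  bit 2 = 0: r = r^2 mod 29 = 4^2 = 16
  -> B = 16
s = B^a = 16^8 mod 29  (bits of 8 = 1000)
  bit 0 = 1: r = r^2 * 16 mod 29 = 1^2 * 16 = 1*16 = 16
  bit 1 = 0: r = r^2 mod 29 = 16^2 = 24
  bit 2 = 0: r = r^2 mod 29 = 24^2 = 25
  bit 3 = 0: r = r^2 mod 29 = 25^2 = 16
  -> s = B^a = 16

Answer: 24 16 16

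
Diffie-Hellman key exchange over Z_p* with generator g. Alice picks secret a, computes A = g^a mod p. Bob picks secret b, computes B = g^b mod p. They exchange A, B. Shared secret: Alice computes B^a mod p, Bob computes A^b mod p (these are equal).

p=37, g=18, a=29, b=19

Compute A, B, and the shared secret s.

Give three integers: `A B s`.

Answer: 20 19 17

Derivation:
A = 18^29 mod 37  (bits of 29 = 11101)
  bit 0 = 1: r = r^2 * 18 mod 37 = 1^2 * 18 = 1*18 = 18
  bit 1 = 1: r = r^2 * 18 mod 37 = 18^2 * 18 = 28*18 = 23
  bit 2 = 1: r = r^2 * 18 mod 37 = 23^2 * 18 = 11*18 = 13
  bit 3 = 0: r = r^2 mod 37 = 13^2 = 21
  bit 4 = 1: r = r^2 * 18 mod 37 = 21^2 * 18 = 34*18 = 20
  -> A = 20
B = 18^19 mod 37  (bits of 19 = 10011)
  bit 0 = 1: r = r^2 * 18 mod 37 = 1^2 * 18 = 1*18 = 18
  bit 1 = 0: r = r^2 mod 37 = 18^2 = 28
  bit 2 = 0: r = r^2 mod 37 = 28^2 = 7
  bit 3 = 1: r = r^2 * 18 mod 37 = 7^2 * 18 = 12*18 = 31
  bit 4 = 1: r = r^2 * 18 mod 37 = 31^2 * 18 = 36*18 = 19
  -> B = 19
s = B^a = 19^29 mod 37  (bits of 29 = 11101)
  bit 0 = 1: r = r^2 * 19 mod 37 = 1^2 * 19 = 1*19 = 19
  bit 1 = 1: r = r^2 * 19 mod 37 = 19^2 * 19 = 28*19 = 14
  bit 2 = 1: r = r^2 * 19 mod 37 = 14^2 * 19 = 11*19 = 24
  bit 3 = 0: r = r^2 mod 37 = 24^2 = 21
  bit 4 = 1: r = r^2 * 19 mod 37 = 21^2 * 19 = 34*19 = 17
  -> s = B^a = 17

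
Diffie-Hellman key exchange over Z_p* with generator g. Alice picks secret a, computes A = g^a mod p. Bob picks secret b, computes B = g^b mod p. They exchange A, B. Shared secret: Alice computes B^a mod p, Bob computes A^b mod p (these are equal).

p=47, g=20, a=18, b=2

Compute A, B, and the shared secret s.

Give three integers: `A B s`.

A = 20^18 mod 47  (bits of 18 = 10010)
  bit 0 = 1: r = r^2 * 20 mod 47 = 1^2 * 20 = 1*20 = 20
  bit 1 = 0: r = r^2 mod 47 = 20^2 = 24
  bit 2 = 0: r = r^2 mod 47 = 24^2 = 12
  bit 3 = 1: r = r^2 * 20 mod 47 = 12^2 * 20 = 3*20 = 13
  bit 4 = 0: r = r^2 mod 47 = 13^2 = 28
  -> A = 28
B = 20^2 mod 47  (bits of 2 = 10)
  bit 0 = 1: r = r^2 * 20 mod 47 = 1^2 * 20 = 1*20 = 20
  bit 1 = 0: r = r^2 mod 47 = 20^2 = 24
  -> B = 24
s = B^a = 24^18 mod 47  (bits of 18 = 10010)
  bit 0 = 1: r = r^2 * 24 mod 47 = 1^2 * 24 = 1*24 = 24
  bit 1 = 0: r = r^2 mod 47 = 24^2 = 12
  bit 2 = 0: r = r^2 mod 47 = 12^2 = 3
  bit 3 = 1: r = r^2 * 24 mod 47 = 3^2 * 24 = 9*24 = 28
  bit 4 = 0: r = r^2 mod 47 = 28^2 = 32
  -> s = B^a = 32

Answer: 28 24 32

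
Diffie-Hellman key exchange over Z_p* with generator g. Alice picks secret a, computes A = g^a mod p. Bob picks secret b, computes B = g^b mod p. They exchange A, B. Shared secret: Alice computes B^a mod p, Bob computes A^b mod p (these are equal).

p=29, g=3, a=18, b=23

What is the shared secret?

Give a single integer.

Answer: 22

Derivation:
A = 3^18 mod 29  (bits of 18 = 10010)
  bit 0 = 1: r = r^2 * 3 mod 29 = 1^2 * 3 = 1*3 = 3
  bit 1 = 0: r = r^2 mod 29 = 3^2 = 9
  bit 2 = 0: r = r^2 mod 29 = 9^2 = 23
  bit 3 = 1: r = r^2 * 3 mod 29 = 23^2 * 3 = 7*3 = 21
  bit 4 = 0: r = r^2 mod 29 = 21^2 = 6
  -> A = 6
B = 3^23 mod 29  (bits of 23 = 10111)
  bit 0 = 1: r = r^2 * 3 mod 29 = 1^2 * 3 = 1*3 = 3
  bit 1 = 0: r = r^2 mod 29 = 3^2 = 9
  bit 2 = 1: r = r^2 * 3 mod 29 = 9^2 * 3 = 23*3 = 11
  bit 3 = 1: r = r^2 * 3 mod 29 = 11^2 * 3 = 5*3 = 15
  bit 4 = 1: r = r^2 * 3 mod 29 = 15^2 * 3 = 22*3 = 8
  -> B = 8
s = B^a = 8^18 mod 29  (bits of 18 = 10010)
  bit 0 = 1: r = r^2 * 8 mod 29 = 1^2 * 8 = 1*8 = 8
  bit 1 = 0: r = r^2 mod 29 = 8^2 = 6
  bit 2 = 0: r = r^2 mod 29 = 6^2 = 7
  bit 3 = 1: r = r^2 * 8 mod 29 = 7^2 * 8 = 20*8 = 15
  bit 4 = 0: r = r^2 mod 29 = 15^2 = 22
  -> s = B^a = 22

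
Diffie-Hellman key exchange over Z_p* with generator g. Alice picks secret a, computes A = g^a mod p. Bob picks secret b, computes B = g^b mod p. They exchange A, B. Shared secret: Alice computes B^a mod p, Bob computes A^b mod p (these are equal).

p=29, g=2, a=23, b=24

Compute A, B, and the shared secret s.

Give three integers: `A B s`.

Answer: 10 20 23

Derivation:
A = 2^23 mod 29  (bits of 23 = 10111)
  bit 0 = 1: r = r^2 * 2 mod 29 = 1^2 * 2 = 1*2 = 2
  bit 1 = 0: r = r^2 mod 29 = 2^2 = 4
  bit 2 = 1: r = r^2 * 2 mod 29 = 4^2 * 2 = 16*2 = 3
  bit 3 = 1: r = r^2 * 2 mod 29 = 3^2 * 2 = 9*2 = 18
  bit 4 = 1: r = r^2 * 2 mod 29 = 18^2 * 2 = 5*2 = 10
  -> A = 10
B = 2^24 mod 29  (bits of 24 = 11000)
  bit 0 = 1: r = r^2 * 2 mod 29 = 1^2 * 2 = 1*2 = 2
  bit 1 = 1: r = r^2 * 2 mod 29 = 2^2 * 2 = 4*2 = 8
  bit 2 = 0: r = r^2 mod 29 = 8^2 = 6
  bit 3 = 0: r = r^2 mod 29 = 6^2 = 7
  bit 4 = 0: r = r^2 mod 29 = 7^2 = 20
  -> B = 20
s = B^a = 20^23 mod 29  (bits of 23 = 10111)
  bit 0 = 1: r = r^2 * 20 mod 29 = 1^2 * 20 = 1*20 = 20
  bit 1 = 0: r = r^2 mod 29 = 20^2 = 23
  bit 2 = 1: r = r^2 * 20 mod 29 = 23^2 * 20 = 7*20 = 24
  bit 3 = 1: r = r^2 * 20 mod 29 = 24^2 * 20 = 25*20 = 7
  bit 4 = 1: r = r^2 * 20 mod 29 = 7^2 * 20 = 20*20 = 23
  -> s = B^a = 23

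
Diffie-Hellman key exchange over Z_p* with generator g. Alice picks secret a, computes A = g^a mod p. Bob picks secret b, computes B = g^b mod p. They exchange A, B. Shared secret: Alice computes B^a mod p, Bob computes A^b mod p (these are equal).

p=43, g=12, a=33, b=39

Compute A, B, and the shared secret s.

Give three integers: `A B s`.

A = 12^33 mod 43  (bits of 33 = 100001)
  bit 0 = 1: r = r^2 * 12 mod 43 = 1^2 * 12 = 1*12 = 12
  bit 1 = 0: r = r^2 mod 43 = 12^2 = 15
  bit 2 = 0: r = r^2 mod 43 = 15^2 = 10
  bit 3 = 0: r = r^2 mod 43 = 10^2 = 14
  bit 4 = 0: r = r^2 mod 43 = 14^2 = 24
  bit 5 = 1: r = r^2 * 12 mod 43 = 24^2 * 12 = 17*12 = 32
  -> A = 32
B = 12^39 mod 43  (bits of 39 = 100111)
  bit 0 = 1: r = r^2 * 12 mod 43 = 1^2 * 12 = 1*12 = 12
  bit 1 = 0: r = r^2 mod 43 = 12^2 = 15
  bit 2 = 0: r = r^2 mod 43 = 15^2 = 10
  bit 3 = 1: r = r^2 * 12 mod 43 = 10^2 * 12 = 14*12 = 39
  bit 4 = 1: r = r^2 * 12 mod 43 = 39^2 * 12 = 16*12 = 20
  bit 5 = 1: r = r^2 * 12 mod 43 = 20^2 * 12 = 13*12 = 27
  -> B = 27
s = B^a = 27^33 mod 43  (bits of 33 = 100001)
  bit 0 = 1: r = r^2 * 27 mod 43 = 1^2 * 27 = 1*27 = 27
  bit 1 = 0: r = r^2 mod 43 = 27^2 = 41
  bit 2 = 0: r = r^2 mod 43 = 41^2 = 4
  bit 3 = 0: r = r^2 mod 43 = 4^2 = 16
  bit 4 = 0: r = r^2 mod 43 = 16^2 = 41
  bit 5 = 1: r = r^2 * 27 mod 43 = 41^2 * 27 = 4*27 = 22
  -> s = B^a = 22

Answer: 32 27 22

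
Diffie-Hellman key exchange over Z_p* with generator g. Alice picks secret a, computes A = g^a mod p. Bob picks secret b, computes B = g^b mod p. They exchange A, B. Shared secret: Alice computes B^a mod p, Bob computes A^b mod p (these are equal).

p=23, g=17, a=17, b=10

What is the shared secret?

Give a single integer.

A = 17^17 mod 23  (bits of 17 = 10001)
  bit 0 = 1: r = r^2 * 17 mod 23 = 1^2 * 17 = 1*17 = 17
  bit 1 = 0: r = r^2 mod 23 = 17^2 = 13
  bit 2 = 0: r = r^2 mod 23 = 13^2 = 8
  bit 3 = 0: r = r^2 mod 23 = 8^2 = 18
  bit 4 = 1: r = r^2 * 17 mod 23 = 18^2 * 17 = 2*17 = 11
  -> A = 11
B = 17^10 mod 23  (bits of 10 = 1010)
  bit 0 = 1: r = r^2 * 17 mod 23 = 1^2 * 17 = 1*17 = 17
  bit 1 = 0: r = r^2 mod 23 = 17^2 = 13
  bit 2 = 1: r = r^2 * 17 mod 23 = 13^2 * 17 = 8*17 = 21
  bit 3 = 0: r = r^2 mod 23 = 21^2 = 4
  -> B = 4
s = B^a = 4^17 mod 23  (bits of 17 = 10001)
  bit 0 = 1: r = r^2 * 4 mod 23 = 1^2 * 4 = 1*4 = 4
  bit 1 = 0: r = r^2 mod 23 = 4^2 = 16
  bit 2 = 0: r = r^2 mod 23 = 16^2 = 3
  bit 3 = 0: r = r^2 mod 23 = 3^2 = 9
  bit 4 = 1: r = r^2 * 4 mod 23 = 9^2 * 4 = 12*4 = 2
  -> s = B^a = 2

Answer: 2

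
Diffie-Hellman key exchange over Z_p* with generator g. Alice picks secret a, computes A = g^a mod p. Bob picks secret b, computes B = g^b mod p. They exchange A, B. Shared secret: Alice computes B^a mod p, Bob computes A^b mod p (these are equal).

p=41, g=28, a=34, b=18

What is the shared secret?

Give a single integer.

Answer: 4

Derivation:
A = 28^34 mod 41  (bits of 34 = 100010)
  bit 0 = 1: r = r^2 * 28 mod 41 = 1^2 * 28 = 1*28 = 28
  bit 1 = 0: r = r^2 mod 41 = 28^2 = 5
  bit 2 = 0: r = r^2 mod 41 = 5^2 = 25
  bit 3 = 0: r = r^2 mod 41 = 25^2 = 10
  bit 4 = 1: r = r^2 * 28 mod 41 = 10^2 * 28 = 18*28 = 12
  bit 5 = 0: r = r^2 mod 41 = 12^2 = 21
  -> A = 21
B = 28^18 mod 41  (bits of 18 = 10010)
  bit 0 = 1: r = r^2 * 28 mod 41 = 1^2 * 28 = 1*28 = 28
  bit 1 = 0: r = r^2 mod 41 = 28^2 = 5
  bit 2 = 0: r = r^2 mod 41 = 5^2 = 25
  bit 3 = 1: r = r^2 * 28 mod 41 = 25^2 * 28 = 10*28 = 34
  bit 4 = 0: r = r^2 mod 41 = 34^2 = 8
  -> B = 8
s = B^a = 8^34 mod 41  (bits of 34 = 100010)
  bit 0 = 1: r = r^2 * 8 mod 41 = 1^2 * 8 = 1*8 = 8
  bit 1 = 0: r = r^2 mod 41 = 8^2 = 23
  bit 2 = 0: r = r^2 mod 41 = 23^2 = 37
  bit 3 = 0: r = r^2 mod 41 = 37^2 = 16
  bit 4 = 1: r = r^2 * 8 mod 41 = 16^2 * 8 = 10*8 = 39
  bit 5 = 0: r = r^2 mod 41 = 39^2 = 4
  -> s = B^a = 4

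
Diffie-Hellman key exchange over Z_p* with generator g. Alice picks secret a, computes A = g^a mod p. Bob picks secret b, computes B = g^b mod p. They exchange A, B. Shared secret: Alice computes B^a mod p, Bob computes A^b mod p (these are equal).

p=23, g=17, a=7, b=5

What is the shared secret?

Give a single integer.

Answer: 10

Derivation:
A = 17^7 mod 23  (bits of 7 = 111)
  bit 0 = 1: r = r^2 * 17 mod 23 = 1^2 * 17 = 1*17 = 17
  bit 1 = 1: r = r^2 * 17 mod 23 = 17^2 * 17 = 13*17 = 14
  bit 2 = 1: r = r^2 * 17 mod 23 = 14^2 * 17 = 12*17 = 20
  -> A = 20
B = 17^5 mod 23  (bits of 5 = 101)
  bit 0 = 1: r = r^2 * 17 mod 23 = 1^2 * 17 = 1*17 = 17
  bit 1 = 0: r = r^2 mod 23 = 17^2 = 13
  bit 2 = 1: r = r^2 * 17 mod 23 = 13^2 * 17 = 8*17 = 21
  -> B = 21
s = B^a = 21^7 mod 23  (bits of 7 = 111)
  bit 0 = 1: r = r^2 * 21 mod 23 = 1^2 * 21 = 1*21 = 21
  bit 1 = 1: r = r^2 * 21 mod 23 = 21^2 * 21 = 4*21 = 15
  bit 2 = 1: r = r^2 * 21 mod 23 = 15^2 * 21 = 18*21 = 10
  -> s = B^a = 10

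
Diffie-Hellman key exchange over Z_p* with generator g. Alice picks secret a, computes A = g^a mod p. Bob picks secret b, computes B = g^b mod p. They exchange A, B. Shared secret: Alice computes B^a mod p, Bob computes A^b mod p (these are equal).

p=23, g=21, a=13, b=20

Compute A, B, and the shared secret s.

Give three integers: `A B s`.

A = 21^13 mod 23  (bits of 13 = 1101)
  bit 0 = 1: r = r^2 * 21 mod 23 = 1^2 * 21 = 1*21 = 21
  bit 1 = 1: r = r^2 * 21 mod 23 = 21^2 * 21 = 4*21 = 15
  bit 2 = 0: r = r^2 mod 23 = 15^2 = 18
  bit 3 = 1: r = r^2 * 21 mod 23 = 18^2 * 21 = 2*21 = 19
  -> A = 19
B = 21^20 mod 23  (bits of 20 = 10100)
  bit 0 = 1: r = r^2 * 21 mod 23 = 1^2 * 21 = 1*21 = 21
  bit 1 = 0: r = r^2 mod 23 = 21^2 = 4
  bit 2 = 1: r = r^2 * 21 mod 23 = 4^2 * 21 = 16*21 = 14
  bit 3 = 0: r = r^2 mod 23 = 14^2 = 12
  bit 4 = 0: r = r^2 mod 23 = 12^2 = 6
  -> B = 6
s = B^a = 6^13 mod 23  (bits of 13 = 1101)
  bit 0 = 1: r = r^2 * 6 mod 23 = 1^2 * 6 = 1*6 = 6
  bit 1 = 1: r = r^2 * 6 mod 23 = 6^2 * 6 = 13*6 = 9
  bit 2 = 0: r = r^2 mod 23 = 9^2 = 12
  bit 3 = 1: r = r^2 * 6 mod 23 = 12^2 * 6 = 6*6 = 13
  -> s = B^a = 13

Answer: 19 6 13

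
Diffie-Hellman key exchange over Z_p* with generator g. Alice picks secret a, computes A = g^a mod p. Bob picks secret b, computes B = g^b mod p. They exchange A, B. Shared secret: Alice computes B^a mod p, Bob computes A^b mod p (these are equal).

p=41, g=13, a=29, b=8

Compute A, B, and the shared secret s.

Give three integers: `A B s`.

Answer: 34 10 37

Derivation:
A = 13^29 mod 41  (bits of 29 = 11101)
  bit 0 = 1: r = r^2 * 13 mod 41 = 1^2 * 13 = 1*13 = 13
  bit 1 = 1: r = r^2 * 13 mod 41 = 13^2 * 13 = 5*13 = 24
  bit 2 = 1: r = r^2 * 13 mod 41 = 24^2 * 13 = 2*13 = 26
  bit 3 = 0: r = r^2 mod 41 = 26^2 = 20
  bit 4 = 1: r = r^2 * 13 mod 41 = 20^2 * 13 = 31*13 = 34
  -> A = 34
B = 13^8 mod 41  (bits of 8 = 1000)
  bit 0 = 1: r = r^2 * 13 mod 41 = 1^2 * 13 = 1*13 = 13
  bit 1 = 0: r = r^2 mod 41 = 13^2 = 5
  bit 2 = 0: r = r^2 mod 41 = 5^2 = 25
  bit 3 = 0: r = r^2 mod 41 = 25^2 = 10
  -> B = 10
s = B^a = 10^29 mod 41  (bits of 29 = 11101)
  bit 0 = 1: r = r^2 * 10 mod 41 = 1^2 * 10 = 1*10 = 10
  bit 1 = 1: r = r^2 * 10 mod 41 = 10^2 * 10 = 18*10 = 16
  bit 2 = 1: r = r^2 * 10 mod 41 = 16^2 * 10 = 10*10 = 18
  bit 3 = 0: r = r^2 mod 41 = 18^2 = 37
  bit 4 = 1: r = r^2 * 10 mod 41 = 37^2 * 10 = 16*10 = 37
  -> s = B^a = 37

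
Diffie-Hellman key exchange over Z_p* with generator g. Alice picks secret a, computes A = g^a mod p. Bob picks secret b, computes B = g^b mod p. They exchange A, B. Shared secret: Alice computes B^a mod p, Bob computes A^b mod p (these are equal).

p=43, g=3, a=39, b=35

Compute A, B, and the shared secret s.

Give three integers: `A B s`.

A = 3^39 mod 43  (bits of 39 = 100111)
  bit 0 = 1: r = r^2 * 3 mod 43 = 1^2 * 3 = 1*3 = 3
  bit 1 = 0: r = r^2 mod 43 = 3^2 = 9
  bit 2 = 0: r = r^2 mod 43 = 9^2 = 38
  bit 3 = 1: r = r^2 * 3 mod 43 = 38^2 * 3 = 25*3 = 32
  bit 4 = 1: r = r^2 * 3 mod 43 = 32^2 * 3 = 35*3 = 19
  bit 5 = 1: r = r^2 * 3 mod 43 = 19^2 * 3 = 17*3 = 8
  -> A = 8
B = 3^35 mod 43  (bits of 35 = 100011)
  bit 0 = 1: r = r^2 * 3 mod 43 = 1^2 * 3 = 1*3 = 3
  bit 1 = 0: r = r^2 mod 43 = 3^2 = 9
  bit 2 = 0: r = r^2 mod 43 = 9^2 = 38
  bit 3 = 0: r = r^2 mod 43 = 38^2 = 25
  bit 4 = 1: r = r^2 * 3 mod 43 = 25^2 * 3 = 23*3 = 26
  bit 5 = 1: r = r^2 * 3 mod 43 = 26^2 * 3 = 31*3 = 7
  -> B = 7
s = B^a = 7^39 mod 43  (bits of 39 = 100111)
  bit 0 = 1: r = r^2 * 7 mod 43 = 1^2 * 7 = 1*7 = 7
  bit 1 = 0: r = r^2 mod 43 = 7^2 = 6
  bit 2 = 0: r = r^2 mod 43 = 6^2 = 36
  bit 3 = 1: r = r^2 * 7 mod 43 = 36^2 * 7 = 6*7 = 42
  bit 4 = 1: r = r^2 * 7 mod 43 = 42^2 * 7 = 1*7 = 7
  bit 5 = 1: r = r^2 * 7 mod 43 = 7^2 * 7 = 6*7 = 42
  -> s = B^a = 42

Answer: 8 7 42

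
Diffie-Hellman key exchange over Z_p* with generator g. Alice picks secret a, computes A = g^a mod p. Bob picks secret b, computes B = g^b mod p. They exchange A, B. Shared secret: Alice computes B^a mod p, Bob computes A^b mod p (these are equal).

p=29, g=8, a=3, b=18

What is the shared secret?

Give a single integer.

Answer: 5

Derivation:
A = 8^3 mod 29  (bits of 3 = 11)
  bit 0 = 1: r = r^2 * 8 mod 29 = 1^2 * 8 = 1*8 = 8
  bit 1 = 1: r = r^2 * 8 mod 29 = 8^2 * 8 = 6*8 = 19
  -> A = 19
B = 8^18 mod 29  (bits of 18 = 10010)
  bit 0 = 1: r = r^2 * 8 mod 29 = 1^2 * 8 = 1*8 = 8
  bit 1 = 0: r = r^2 mod 29 = 8^2 = 6
  bit 2 = 0: r = r^2 mod 29 = 6^2 = 7
  bit 3 = 1: r = r^2 * 8 mod 29 = 7^2 * 8 = 20*8 = 15
  bit 4 = 0: r = r^2 mod 29 = 15^2 = 22
  -> B = 22
s = B^a = 22^3 mod 29  (bits of 3 = 11)
  bit 0 = 1: r = r^2 * 22 mod 29 = 1^2 * 22 = 1*22 = 22
  bit 1 = 1: r = r^2 * 22 mod 29 = 22^2 * 22 = 20*22 = 5
  -> s = B^a = 5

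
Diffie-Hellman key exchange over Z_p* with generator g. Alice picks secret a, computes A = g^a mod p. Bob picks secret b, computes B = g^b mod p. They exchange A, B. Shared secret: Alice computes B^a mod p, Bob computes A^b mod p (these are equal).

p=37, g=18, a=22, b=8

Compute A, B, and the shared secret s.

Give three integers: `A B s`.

Answer: 30 12 16

Derivation:
A = 18^22 mod 37  (bits of 22 = 10110)
  bit 0 = 1: r = r^2 * 18 mod 37 = 1^2 * 18 = 1*18 = 18
  bit 1 = 0: r = r^2 mod 37 = 18^2 = 28
  bit 2 = 1: r = r^2 * 18 mod 37 = 28^2 * 18 = 7*18 = 15
  bit 3 = 1: r = r^2 * 18 mod 37 = 15^2 * 18 = 3*18 = 17
  bit 4 = 0: r = r^2 mod 37 = 17^2 = 30
  -> A = 30
B = 18^8 mod 37  (bits of 8 = 1000)
  bit 0 = 1: r = r^2 * 18 mod 37 = 1^2 * 18 = 1*18 = 18
  bit 1 = 0: r = r^2 mod 37 = 18^2 = 28
  bit 2 = 0: r = r^2 mod 37 = 28^2 = 7
  bit 3 = 0: r = r^2 mod 37 = 7^2 = 12
  -> B = 12
s = B^a = 12^22 mod 37  (bits of 22 = 10110)
  bit 0 = 1: r = r^2 * 12 mod 37 = 1^2 * 12 = 1*12 = 12
  bit 1 = 0: r = r^2 mod 37 = 12^2 = 33
  bit 2 = 1: r = r^2 * 12 mod 37 = 33^2 * 12 = 16*12 = 7
  bit 3 = 1: r = r^2 * 12 mod 37 = 7^2 * 12 = 12*12 = 33
  bit 4 = 0: r = r^2 mod 37 = 33^2 = 16
  -> s = B^a = 16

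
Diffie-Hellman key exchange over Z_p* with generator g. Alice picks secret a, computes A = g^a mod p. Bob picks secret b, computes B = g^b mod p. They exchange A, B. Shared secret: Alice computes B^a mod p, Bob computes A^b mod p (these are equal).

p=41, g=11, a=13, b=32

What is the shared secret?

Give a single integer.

Answer: 10

Derivation:
A = 11^13 mod 41  (bits of 13 = 1101)
  bit 0 = 1: r = r^2 * 11 mod 41 = 1^2 * 11 = 1*11 = 11
  bit 1 = 1: r = r^2 * 11 mod 41 = 11^2 * 11 = 39*11 = 19
  bit 2 = 0: r = r^2 mod 41 = 19^2 = 33
  bit 3 = 1: r = r^2 * 11 mod 41 = 33^2 * 11 = 23*11 = 7
  -> A = 7
B = 11^32 mod 41  (bits of 32 = 100000)
  bit 0 = 1: r = r^2 * 11 mod 41 = 1^2 * 11 = 1*11 = 11
  bit 1 = 0: r = r^2 mod 41 = 11^2 = 39
  bit 2 = 0: r = r^2 mod 41 = 39^2 = 4
  bit 3 = 0: r = r^2 mod 41 = 4^2 = 16
  bit 4 = 0: r = r^2 mod 41 = 16^2 = 10
  bit 5 = 0: r = r^2 mod 41 = 10^2 = 18
  -> B = 18
s = B^a = 18^13 mod 41  (bits of 13 = 1101)
  bit 0 = 1: r = r^2 * 18 mod 41 = 1^2 * 18 = 1*18 = 18
  bit 1 = 1: r = r^2 * 18 mod 41 = 18^2 * 18 = 37*18 = 10
  bit 2 = 0: r = r^2 mod 41 = 10^2 = 18
  bit 3 = 1: r = r^2 * 18 mod 41 = 18^2 * 18 = 37*18 = 10
  -> s = B^a = 10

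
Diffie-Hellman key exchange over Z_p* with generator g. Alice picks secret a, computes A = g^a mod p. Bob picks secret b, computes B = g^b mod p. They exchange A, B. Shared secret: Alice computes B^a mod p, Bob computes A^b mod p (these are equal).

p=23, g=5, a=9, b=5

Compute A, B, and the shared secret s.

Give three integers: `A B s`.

Answer: 11 20 5

Derivation:
A = 5^9 mod 23  (bits of 9 = 1001)
  bit 0 = 1: r = r^2 * 5 mod 23 = 1^2 * 5 = 1*5 = 5
  bit 1 = 0: r = r^2 mod 23 = 5^2 = 2
  bit 2 = 0: r = r^2 mod 23 = 2^2 = 4
  bit 3 = 1: r = r^2 * 5 mod 23 = 4^2 * 5 = 16*5 = 11
  -> A = 11
B = 5^5 mod 23  (bits of 5 = 101)
  bit 0 = 1: r = r^2 * 5 mod 23 = 1^2 * 5 = 1*5 = 5
  bit 1 = 0: r = r^2 mod 23 = 5^2 = 2
  bit 2 = 1: r = r^2 * 5 mod 23 = 2^2 * 5 = 4*5 = 20
  -> B = 20
s = B^a = 20^9 mod 23  (bits of 9 = 1001)
  bit 0 = 1: r = r^2 * 20 mod 23 = 1^2 * 20 = 1*20 = 20
  bit 1 = 0: r = r^2 mod 23 = 20^2 = 9
  bit 2 = 0: r = r^2 mod 23 = 9^2 = 12
  bit 3 = 1: r = r^2 * 20 mod 23 = 12^2 * 20 = 6*20 = 5
  -> s = B^a = 5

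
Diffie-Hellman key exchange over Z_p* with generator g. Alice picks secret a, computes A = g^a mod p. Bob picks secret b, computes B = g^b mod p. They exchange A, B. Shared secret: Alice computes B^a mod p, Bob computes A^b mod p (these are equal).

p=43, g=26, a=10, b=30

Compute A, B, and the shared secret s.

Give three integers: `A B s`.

A = 26^10 mod 43  (bits of 10 = 1010)
  bit 0 = 1: r = r^2 * 26 mod 43 = 1^2 * 26 = 1*26 = 26
  bit 1 = 0: r = r^2 mod 43 = 26^2 = 31
  bit 2 = 1: r = r^2 * 26 mod 43 = 31^2 * 26 = 15*26 = 3
  bit 3 = 0: r = r^2 mod 43 = 3^2 = 9
  -> A = 9
B = 26^30 mod 43  (bits of 30 = 11110)
  bit 0 = 1: r = r^2 * 26 mod 43 = 1^2 * 26 = 1*26 = 26
  bit 1 = 1: r = r^2 * 26 mod 43 = 26^2 * 26 = 31*26 = 32
  bit 2 = 1: r = r^2 * 26 mod 43 = 32^2 * 26 = 35*26 = 7
  bit 3 = 1: r = r^2 * 26 mod 43 = 7^2 * 26 = 6*26 = 27
  bit 4 = 0: r = r^2 mod 43 = 27^2 = 41
  -> B = 41
s = B^a = 41^10 mod 43  (bits of 10 = 1010)
  bit 0 = 1: r = r^2 * 41 mod 43 = 1^2 * 41 = 1*41 = 41
  bit 1 = 0: r = r^2 mod 43 = 41^2 = 4
  bit 2 = 1: r = r^2 * 41 mod 43 = 4^2 * 41 = 16*41 = 11
  bit 3 = 0: r = r^2 mod 43 = 11^2 = 35
  -> s = B^a = 35

Answer: 9 41 35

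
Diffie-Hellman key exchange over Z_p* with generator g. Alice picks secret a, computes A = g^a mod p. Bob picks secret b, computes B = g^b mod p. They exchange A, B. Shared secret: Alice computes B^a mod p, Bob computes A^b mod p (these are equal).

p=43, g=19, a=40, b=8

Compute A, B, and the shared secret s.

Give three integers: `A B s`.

Answer: 38 15 13

Derivation:
A = 19^40 mod 43  (bits of 40 = 101000)
  bit 0 = 1: r = r^2 * 19 mod 43 = 1^2 * 19 = 1*19 = 19
  bit 1 = 0: r = r^2 mod 43 = 19^2 = 17
  bit 2 = 1: r = r^2 * 19 mod 43 = 17^2 * 19 = 31*19 = 30
  bit 3 = 0: r = r^2 mod 43 = 30^2 = 40
  bit 4 = 0: r = r^2 mod 43 = 40^2 = 9
  bit 5 = 0: r = r^2 mod 43 = 9^2 = 38
  -> A = 38
B = 19^8 mod 43  (bits of 8 = 1000)
  bit 0 = 1: r = r^2 * 19 mod 43 = 1^2 * 19 = 1*19 = 19
  bit 1 = 0: r = r^2 mod 43 = 19^2 = 17
  bit 2 = 0: r = r^2 mod 43 = 17^2 = 31
  bit 3 = 0: r = r^2 mod 43 = 31^2 = 15
  -> B = 15
s = B^a = 15^40 mod 43  (bits of 40 = 101000)
  bit 0 = 1: r = r^2 * 15 mod 43 = 1^2 * 15 = 1*15 = 15
  bit 1 = 0: r = r^2 mod 43 = 15^2 = 10
  bit 2 = 1: r = r^2 * 15 mod 43 = 10^2 * 15 = 14*15 = 38
  bit 3 = 0: r = r^2 mod 43 = 38^2 = 25
  bit 4 = 0: r = r^2 mod 43 = 25^2 = 23
  bit 5 = 0: r = r^2 mod 43 = 23^2 = 13
  -> s = B^a = 13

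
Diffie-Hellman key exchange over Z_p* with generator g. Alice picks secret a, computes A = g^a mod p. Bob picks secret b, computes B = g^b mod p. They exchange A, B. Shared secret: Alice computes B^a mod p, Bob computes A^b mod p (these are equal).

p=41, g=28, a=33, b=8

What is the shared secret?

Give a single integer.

A = 28^33 mod 41  (bits of 33 = 100001)
  bit 0 = 1: r = r^2 * 28 mod 41 = 1^2 * 28 = 1*28 = 28
  bit 1 = 0: r = r^2 mod 41 = 28^2 = 5
  bit 2 = 0: r = r^2 mod 41 = 5^2 = 25
  bit 3 = 0: r = r^2 mod 41 = 25^2 = 10
  bit 4 = 0: r = r^2 mod 41 = 10^2 = 18
  bit 5 = 1: r = r^2 * 28 mod 41 = 18^2 * 28 = 37*28 = 11
  -> A = 11
B = 28^8 mod 41  (bits of 8 = 1000)
  bit 0 = 1: r = r^2 * 28 mod 41 = 1^2 * 28 = 1*28 = 28
  bit 1 = 0: r = r^2 mod 41 = 28^2 = 5
  bit 2 = 0: r = r^2 mod 41 = 5^2 = 25
  bit 3 = 0: r = r^2 mod 41 = 25^2 = 10
  -> B = 10
s = B^a = 10^33 mod 41  (bits of 33 = 100001)
  bit 0 = 1: r = r^2 * 10 mod 41 = 1^2 * 10 = 1*10 = 10
  bit 1 = 0: r = r^2 mod 41 = 10^2 = 18
  bit 2 = 0: r = r^2 mod 41 = 18^2 = 37
  bit 3 = 0: r = r^2 mod 41 = 37^2 = 16
  bit 4 = 0: r = r^2 mod 41 = 16^2 = 10
  bit 5 = 1: r = r^2 * 10 mod 41 = 10^2 * 10 = 18*10 = 16
  -> s = B^a = 16

Answer: 16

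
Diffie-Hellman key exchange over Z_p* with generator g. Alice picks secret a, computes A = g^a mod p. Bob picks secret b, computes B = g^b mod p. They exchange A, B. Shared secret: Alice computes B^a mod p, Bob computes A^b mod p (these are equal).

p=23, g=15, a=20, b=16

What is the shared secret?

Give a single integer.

Answer: 8

Derivation:
A = 15^20 mod 23  (bits of 20 = 10100)
  bit 0 = 1: r = r^2 * 15 mod 23 = 1^2 * 15 = 1*15 = 15
  bit 1 = 0: r = r^2 mod 23 = 15^2 = 18
  bit 2 = 1: r = r^2 * 15 mod 23 = 18^2 * 15 = 2*15 = 7
  bit 3 = 0: r = r^2 mod 23 = 7^2 = 3
  bit 4 = 0: r = r^2 mod 23 = 3^2 = 9
  -> A = 9
B = 15^16 mod 23  (bits of 16 = 10000)
  bit 0 = 1: r = r^2 * 15 mod 23 = 1^2 * 15 = 1*15 = 15
  bit 1 = 0: r = r^2 mod 23 = 15^2 = 18
  bit 2 = 0: r = r^2 mod 23 = 18^2 = 2
  bit 3 = 0: r = r^2 mod 23 = 2^2 = 4
  bit 4 = 0: r = r^2 mod 23 = 4^2 = 16
  -> B = 16
s = B^a = 16^20 mod 23  (bits of 20 = 10100)
  bit 0 = 1: r = r^2 * 16 mod 23 = 1^2 * 16 = 1*16 = 16
  bit 1 = 0: r = r^2 mod 23 = 16^2 = 3
  bit 2 = 1: r = r^2 * 16 mod 23 = 3^2 * 16 = 9*16 = 6
  bit 3 = 0: r = r^2 mod 23 = 6^2 = 13
  bit 4 = 0: r = r^2 mod 23 = 13^2 = 8
  -> s = B^a = 8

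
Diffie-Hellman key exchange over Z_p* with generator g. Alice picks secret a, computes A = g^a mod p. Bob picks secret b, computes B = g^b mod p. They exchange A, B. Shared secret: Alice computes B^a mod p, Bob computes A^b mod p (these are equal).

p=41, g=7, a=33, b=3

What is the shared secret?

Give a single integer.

A = 7^33 mod 41  (bits of 33 = 100001)
  bit 0 = 1: r = r^2 * 7 mod 41 = 1^2 * 7 = 1*7 = 7
  bit 1 = 0: r = r^2 mod 41 = 7^2 = 8
  bit 2 = 0: r = r^2 mod 41 = 8^2 = 23
  bit 3 = 0: r = r^2 mod 41 = 23^2 = 37
  bit 4 = 0: r = r^2 mod 41 = 37^2 = 16
  bit 5 = 1: r = r^2 * 7 mod 41 = 16^2 * 7 = 10*7 = 29
  -> A = 29
B = 7^3 mod 41  (bits of 3 = 11)
  bit 0 = 1: r = r^2 * 7 mod 41 = 1^2 * 7 = 1*7 = 7
  bit 1 = 1: r = r^2 * 7 mod 41 = 7^2 * 7 = 8*7 = 15
  -> B = 15
s = B^a = 15^33 mod 41  (bits of 33 = 100001)
  bit 0 = 1: r = r^2 * 15 mod 41 = 1^2 * 15 = 1*15 = 15
  bit 1 = 0: r = r^2 mod 41 = 15^2 = 20
  bit 2 = 0: r = r^2 mod 41 = 20^2 = 31
  bit 3 = 0: r = r^2 mod 41 = 31^2 = 18
  bit 4 = 0: r = r^2 mod 41 = 18^2 = 37
  bit 5 = 1: r = r^2 * 15 mod 41 = 37^2 * 15 = 16*15 = 35
  -> s = B^a = 35

Answer: 35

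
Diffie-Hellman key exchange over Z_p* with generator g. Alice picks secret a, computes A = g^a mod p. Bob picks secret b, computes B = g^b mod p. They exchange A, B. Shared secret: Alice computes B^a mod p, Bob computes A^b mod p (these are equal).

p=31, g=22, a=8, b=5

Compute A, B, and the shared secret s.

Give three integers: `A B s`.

A = 22^8 mod 31  (bits of 8 = 1000)
  bit 0 = 1: r = r^2 * 22 mod 31 = 1^2 * 22 = 1*22 = 22
  bit 1 = 0: r = r^2 mod 31 = 22^2 = 19
  bit 2 = 0: r = r^2 mod 31 = 19^2 = 20
  bit 3 = 0: r = r^2 mod 31 = 20^2 = 28
  -> A = 28
B = 22^5 mod 31  (bits of 5 = 101)
  bit 0 = 1: r = r^2 * 22 mod 31 = 1^2 * 22 = 1*22 = 22
  bit 1 = 0: r = r^2 mod 31 = 22^2 = 19
  bit 2 = 1: r = r^2 * 22 mod 31 = 19^2 * 22 = 20*22 = 6
  -> B = 6
s = B^a = 6^8 mod 31  (bits of 8 = 1000)
  bit 0 = 1: r = r^2 * 6 mod 31 = 1^2 * 6 = 1*6 = 6
  bit 1 = 0: r = r^2 mod 31 = 6^2 = 5
  bit 2 = 0: r = r^2 mod 31 = 5^2 = 25
  bit 3 = 0: r = r^2 mod 31 = 25^2 = 5
  -> s = B^a = 5

Answer: 28 6 5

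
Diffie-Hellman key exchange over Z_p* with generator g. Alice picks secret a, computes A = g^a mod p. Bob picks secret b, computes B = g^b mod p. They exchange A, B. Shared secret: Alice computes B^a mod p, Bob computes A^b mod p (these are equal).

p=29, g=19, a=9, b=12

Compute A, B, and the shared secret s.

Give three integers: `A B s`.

Answer: 11 20 23

Derivation:
A = 19^9 mod 29  (bits of 9 = 1001)
  bit 0 = 1: r = r^2 * 19 mod 29 = 1^2 * 19 = 1*19 = 19
  bit 1 = 0: r = r^2 mod 29 = 19^2 = 13
  bit 2 = 0: r = r^2 mod 29 = 13^2 = 24
  bit 3 = 1: r = r^2 * 19 mod 29 = 24^2 * 19 = 25*19 = 11
  -> A = 11
B = 19^12 mod 29  (bits of 12 = 1100)
  bit 0 = 1: r = r^2 * 19 mod 29 = 1^2 * 19 = 1*19 = 19
  bit 1 = 1: r = r^2 * 19 mod 29 = 19^2 * 19 = 13*19 = 15
  bit 2 = 0: r = r^2 mod 29 = 15^2 = 22
  bit 3 = 0: r = r^2 mod 29 = 22^2 = 20
  -> B = 20
s = B^a = 20^9 mod 29  (bits of 9 = 1001)
  bit 0 = 1: r = r^2 * 20 mod 29 = 1^2 * 20 = 1*20 = 20
  bit 1 = 0: r = r^2 mod 29 = 20^2 = 23
  bit 2 = 0: r = r^2 mod 29 = 23^2 = 7
  bit 3 = 1: r = r^2 * 20 mod 29 = 7^2 * 20 = 20*20 = 23
  -> s = B^a = 23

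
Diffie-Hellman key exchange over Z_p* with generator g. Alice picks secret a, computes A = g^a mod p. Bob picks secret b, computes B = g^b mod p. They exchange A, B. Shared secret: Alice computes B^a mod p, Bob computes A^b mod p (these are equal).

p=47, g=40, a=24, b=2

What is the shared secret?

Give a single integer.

A = 40^24 mod 47  (bits of 24 = 11000)
  bit 0 = 1: r = r^2 * 40 mod 47 = 1^2 * 40 = 1*40 = 40
  bit 1 = 1: r = r^2 * 40 mod 47 = 40^2 * 40 = 2*40 = 33
  bit 2 = 0: r = r^2 mod 47 = 33^2 = 8
  bit 3 = 0: r = r^2 mod 47 = 8^2 = 17
  bit 4 = 0: r = r^2 mod 47 = 17^2 = 7
  -> A = 7
B = 40^2 mod 47  (bits of 2 = 10)
  bit 0 = 1: r = r^2 * 40 mod 47 = 1^2 * 40 = 1*40 = 40
  bit 1 = 0: r = r^2 mod 47 = 40^2 = 2
  -> B = 2
s = B^a = 2^24 mod 47  (bits of 24 = 11000)
  bit 0 = 1: r = r^2 * 2 mod 47 = 1^2 * 2 = 1*2 = 2
  bit 1 = 1: r = r^2 * 2 mod 47 = 2^2 * 2 = 4*2 = 8
  bit 2 = 0: r = r^2 mod 47 = 8^2 = 17
  bit 3 = 0: r = r^2 mod 47 = 17^2 = 7
  bit 4 = 0: r = r^2 mod 47 = 7^2 = 2
  -> s = B^a = 2

Answer: 2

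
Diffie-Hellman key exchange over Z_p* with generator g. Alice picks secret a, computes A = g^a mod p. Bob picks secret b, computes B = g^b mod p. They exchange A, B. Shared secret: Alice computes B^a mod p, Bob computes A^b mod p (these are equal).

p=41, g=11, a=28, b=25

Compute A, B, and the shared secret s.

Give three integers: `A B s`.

Answer: 25 38 40

Derivation:
A = 11^28 mod 41  (bits of 28 = 11100)
  bit 0 = 1: r = r^2 * 11 mod 41 = 1^2 * 11 = 1*11 = 11
  bit 1 = 1: r = r^2 * 11 mod 41 = 11^2 * 11 = 39*11 = 19
  bit 2 = 1: r = r^2 * 11 mod 41 = 19^2 * 11 = 33*11 = 35
  bit 3 = 0: r = r^2 mod 41 = 35^2 = 36
  bit 4 = 0: r = r^2 mod 41 = 36^2 = 25
  -> A = 25
B = 11^25 mod 41  (bits of 25 = 11001)
  bit 0 = 1: r = r^2 * 11 mod 41 = 1^2 * 11 = 1*11 = 11
  bit 1 = 1: r = r^2 * 11 mod 41 = 11^2 * 11 = 39*11 = 19
  bit 2 = 0: r = r^2 mod 41 = 19^2 = 33
  bit 3 = 0: r = r^2 mod 41 = 33^2 = 23
  bit 4 = 1: r = r^2 * 11 mod 41 = 23^2 * 11 = 37*11 = 38
  -> B = 38
s = B^a = 38^28 mod 41  (bits of 28 = 11100)
  bit 0 = 1: r = r^2 * 38 mod 41 = 1^2 * 38 = 1*38 = 38
  bit 1 = 1: r = r^2 * 38 mod 41 = 38^2 * 38 = 9*38 = 14
  bit 2 = 1: r = r^2 * 38 mod 41 = 14^2 * 38 = 32*38 = 27
  bit 3 = 0: r = r^2 mod 41 = 27^2 = 32
  bit 4 = 0: r = r^2 mod 41 = 32^2 = 40
  -> s = B^a = 40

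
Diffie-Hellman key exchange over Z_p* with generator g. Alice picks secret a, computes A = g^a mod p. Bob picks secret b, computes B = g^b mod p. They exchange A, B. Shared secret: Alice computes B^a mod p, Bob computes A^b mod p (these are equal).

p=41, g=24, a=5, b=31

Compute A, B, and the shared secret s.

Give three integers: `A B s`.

Answer: 14 11 3

Derivation:
A = 24^5 mod 41  (bits of 5 = 101)
  bit 0 = 1: r = r^2 * 24 mod 41 = 1^2 * 24 = 1*24 = 24
  bit 1 = 0: r = r^2 mod 41 = 24^2 = 2
  bit 2 = 1: r = r^2 * 24 mod 41 = 2^2 * 24 = 4*24 = 14
  -> A = 14
B = 24^31 mod 41  (bits of 31 = 11111)
  bit 0 = 1: r = r^2 * 24 mod 41 = 1^2 * 24 = 1*24 = 24
  bit 1 = 1: r = r^2 * 24 mod 41 = 24^2 * 24 = 2*24 = 7
  bit 2 = 1: r = r^2 * 24 mod 41 = 7^2 * 24 = 8*24 = 28
  bit 3 = 1: r = r^2 * 24 mod 41 = 28^2 * 24 = 5*24 = 38
  bit 4 = 1: r = r^2 * 24 mod 41 = 38^2 * 24 = 9*24 = 11
  -> B = 11
s = B^a = 11^5 mod 41  (bits of 5 = 101)
  bit 0 = 1: r = r^2 * 11 mod 41 = 1^2 * 11 = 1*11 = 11
  bit 1 = 0: r = r^2 mod 41 = 11^2 = 39
  bit 2 = 1: r = r^2 * 11 mod 41 = 39^2 * 11 = 4*11 = 3
  -> s = B^a = 3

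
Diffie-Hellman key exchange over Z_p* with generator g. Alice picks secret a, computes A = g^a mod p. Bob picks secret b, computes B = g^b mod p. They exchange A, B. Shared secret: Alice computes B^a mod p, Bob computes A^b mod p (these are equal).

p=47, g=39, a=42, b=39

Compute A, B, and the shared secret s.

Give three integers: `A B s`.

A = 39^42 mod 47  (bits of 42 = 101010)
  bit 0 = 1: r = r^2 * 39 mod 47 = 1^2 * 39 = 1*39 = 39
  bit 1 = 0: r = r^2 mod 47 = 39^2 = 17
  bit 2 = 1: r = r^2 * 39 mod 47 = 17^2 * 39 = 7*39 = 38
  bit 3 = 0: r = r^2 mod 47 = 38^2 = 34
  bit 4 = 1: r = r^2 * 39 mod 47 = 34^2 * 39 = 28*39 = 11
  bit 5 = 0: r = r^2 mod 47 = 11^2 = 27
  -> A = 27
B = 39^39 mod 47  (bits of 39 = 100111)
  bit 0 = 1: r = r^2 * 39 mod 47 = 1^2 * 39 = 1*39 = 39
  bit 1 = 0: r = r^2 mod 47 = 39^2 = 17
  bit 2 = 0: r = r^2 mod 47 = 17^2 = 7
  bit 3 = 1: r = r^2 * 39 mod 47 = 7^2 * 39 = 2*39 = 31
  bit 4 = 1: r = r^2 * 39 mod 47 = 31^2 * 39 = 21*39 = 20
  bit 5 = 1: r = r^2 * 39 mod 47 = 20^2 * 39 = 24*39 = 43
  -> B = 43
s = B^a = 43^42 mod 47  (bits of 42 = 101010)
  bit 0 = 1: r = r^2 * 43 mod 47 = 1^2 * 43 = 1*43 = 43
  bit 1 = 0: r = r^2 mod 47 = 43^2 = 16
  bit 2 = 1: r = r^2 * 43 mod 47 = 16^2 * 43 = 21*43 = 10
  bit 3 = 0: r = r^2 mod 47 = 10^2 = 6
  bit 4 = 1: r = r^2 * 43 mod 47 = 6^2 * 43 = 36*43 = 44
  bit 5 = 0: r = r^2 mod 47 = 44^2 = 9
  -> s = B^a = 9

Answer: 27 43 9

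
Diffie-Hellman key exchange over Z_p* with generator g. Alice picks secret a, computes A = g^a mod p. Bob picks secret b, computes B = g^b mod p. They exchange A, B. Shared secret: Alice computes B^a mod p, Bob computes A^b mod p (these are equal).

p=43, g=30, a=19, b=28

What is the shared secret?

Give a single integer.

Answer: 36

Derivation:
A = 30^19 mod 43  (bits of 19 = 10011)
  bit 0 = 1: r = r^2 * 30 mod 43 = 1^2 * 30 = 1*30 = 30
  bit 1 = 0: r = r^2 mod 43 = 30^2 = 40
  bit 2 = 0: r = r^2 mod 43 = 40^2 = 9
  bit 3 = 1: r = r^2 * 30 mod 43 = 9^2 * 30 = 38*30 = 22
  bit 4 = 1: r = r^2 * 30 mod 43 = 22^2 * 30 = 11*30 = 29
  -> A = 29
B = 30^28 mod 43  (bits of 28 = 11100)
  bit 0 = 1: r = r^2 * 30 mod 43 = 1^2 * 30 = 1*30 = 30
  bit 1 = 1: r = r^2 * 30 mod 43 = 30^2 * 30 = 40*30 = 39
  bit 2 = 1: r = r^2 * 30 mod 43 = 39^2 * 30 = 16*30 = 7
  bit 3 = 0: r = r^2 mod 43 = 7^2 = 6
  bit 4 = 0: r = r^2 mod 43 = 6^2 = 36
  -> B = 36
s = B^a = 36^19 mod 43  (bits of 19 = 10011)
  bit 0 = 1: r = r^2 * 36 mod 43 = 1^2 * 36 = 1*36 = 36
  bit 1 = 0: r = r^2 mod 43 = 36^2 = 6
  bit 2 = 0: r = r^2 mod 43 = 6^2 = 36
  bit 3 = 1: r = r^2 * 36 mod 43 = 36^2 * 36 = 6*36 = 1
  bit 4 = 1: r = r^2 * 36 mod 43 = 1^2 * 36 = 1*36 = 36
  -> s = B^a = 36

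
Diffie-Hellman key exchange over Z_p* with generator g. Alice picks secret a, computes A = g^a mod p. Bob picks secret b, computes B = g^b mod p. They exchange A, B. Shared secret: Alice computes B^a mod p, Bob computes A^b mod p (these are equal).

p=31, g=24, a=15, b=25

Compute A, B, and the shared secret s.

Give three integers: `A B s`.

Answer: 30 6 30

Derivation:
A = 24^15 mod 31  (bits of 15 = 1111)
  bit 0 = 1: r = r^2 * 24 mod 31 = 1^2 * 24 = 1*24 = 24
  bit 1 = 1: r = r^2 * 24 mod 31 = 24^2 * 24 = 18*24 = 29
  bit 2 = 1: r = r^2 * 24 mod 31 = 29^2 * 24 = 4*24 = 3
  bit 3 = 1: r = r^2 * 24 mod 31 = 3^2 * 24 = 9*24 = 30
  -> A = 30
B = 24^25 mod 31  (bits of 25 = 11001)
  bit 0 = 1: r = r^2 * 24 mod 31 = 1^2 * 24 = 1*24 = 24
  bit 1 = 1: r = r^2 * 24 mod 31 = 24^2 * 24 = 18*24 = 29
  bit 2 = 0: r = r^2 mod 31 = 29^2 = 4
  bit 3 = 0: r = r^2 mod 31 = 4^2 = 16
  bit 4 = 1: r = r^2 * 24 mod 31 = 16^2 * 24 = 8*24 = 6
  -> B = 6
s = B^a = 6^15 mod 31  (bits of 15 = 1111)
  bit 0 = 1: r = r^2 * 6 mod 31 = 1^2 * 6 = 1*6 = 6
  bit 1 = 1: r = r^2 * 6 mod 31 = 6^2 * 6 = 5*6 = 30
  bit 2 = 1: r = r^2 * 6 mod 31 = 30^2 * 6 = 1*6 = 6
  bit 3 = 1: r = r^2 * 6 mod 31 = 6^2 * 6 = 5*6 = 30
  -> s = B^a = 30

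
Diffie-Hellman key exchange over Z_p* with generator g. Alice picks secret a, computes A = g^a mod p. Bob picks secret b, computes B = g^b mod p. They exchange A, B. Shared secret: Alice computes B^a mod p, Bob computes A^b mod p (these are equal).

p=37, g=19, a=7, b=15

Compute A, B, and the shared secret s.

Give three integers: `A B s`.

A = 19^7 mod 37  (bits of 7 = 111)
  bit 0 = 1: r = r^2 * 19 mod 37 = 1^2 * 19 = 1*19 = 19
  bit 1 = 1: r = r^2 * 19 mod 37 = 19^2 * 19 = 28*19 = 14
  bit 2 = 1: r = r^2 * 19 mod 37 = 14^2 * 19 = 11*19 = 24
  -> A = 24
B = 19^15 mod 37  (bits of 15 = 1111)
  bit 0 = 1: r = r^2 * 19 mod 37 = 1^2 * 19 = 1*19 = 19
  bit 1 = 1: r = r^2 * 19 mod 37 = 19^2 * 19 = 28*19 = 14
  bit 2 = 1: r = r^2 * 19 mod 37 = 14^2 * 19 = 11*19 = 24
  bit 3 = 1: r = r^2 * 19 mod 37 = 24^2 * 19 = 21*19 = 29
  -> B = 29
s = B^a = 29^7 mod 37  (bits of 7 = 111)
  bit 0 = 1: r = r^2 * 29 mod 37 = 1^2 * 29 = 1*29 = 29
  bit 1 = 1: r = r^2 * 29 mod 37 = 29^2 * 29 = 27*29 = 6
  bit 2 = 1: r = r^2 * 29 mod 37 = 6^2 * 29 = 36*29 = 8
  -> s = B^a = 8

Answer: 24 29 8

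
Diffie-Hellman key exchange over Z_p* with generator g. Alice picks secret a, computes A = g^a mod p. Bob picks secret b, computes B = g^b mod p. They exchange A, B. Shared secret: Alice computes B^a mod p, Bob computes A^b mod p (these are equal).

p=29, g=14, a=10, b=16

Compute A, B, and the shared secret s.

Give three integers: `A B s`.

A = 14^10 mod 29  (bits of 10 = 1010)
  bit 0 = 1: r = r^2 * 14 mod 29 = 1^2 * 14 = 1*14 = 14
  bit 1 = 0: r = r^2 mod 29 = 14^2 = 22
  bit 2 = 1: r = r^2 * 14 mod 29 = 22^2 * 14 = 20*14 = 19
  bit 3 = 0: r = r^2 mod 29 = 19^2 = 13
  -> A = 13
B = 14^16 mod 29  (bits of 16 = 10000)
  bit 0 = 1: r = r^2 * 14 mod 29 = 1^2 * 14 = 1*14 = 14
  bit 1 = 0: r = r^2 mod 29 = 14^2 = 22
  bit 2 = 0: r = r^2 mod 29 = 22^2 = 20
  bit 3 = 0: r = r^2 mod 29 = 20^2 = 23
  bit 4 = 0: r = r^2 mod 29 = 23^2 = 7
  -> B = 7
s = B^a = 7^10 mod 29  (bits of 10 = 1010)
  bit 0 = 1: r = r^2 * 7 mod 29 = 1^2 * 7 = 1*7 = 7
  bit 1 = 0: r = r^2 mod 29 = 7^2 = 20
  bit 2 = 1: r = r^2 * 7 mod 29 = 20^2 * 7 = 23*7 = 16
  bit 3 = 0: r = r^2 mod 29 = 16^2 = 24
  -> s = B^a = 24

Answer: 13 7 24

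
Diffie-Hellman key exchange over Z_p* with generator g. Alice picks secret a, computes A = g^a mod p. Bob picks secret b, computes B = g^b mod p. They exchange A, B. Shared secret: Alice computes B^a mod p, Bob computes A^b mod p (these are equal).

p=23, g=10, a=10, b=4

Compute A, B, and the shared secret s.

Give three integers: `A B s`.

A = 10^10 mod 23  (bits of 10 = 1010)
  bit 0 = 1: r = r^2 * 10 mod 23 = 1^2 * 10 = 1*10 = 10
  bit 1 = 0: r = r^2 mod 23 = 10^2 = 8
  bit 2 = 1: r = r^2 * 10 mod 23 = 8^2 * 10 = 18*10 = 19
  bit 3 = 0: r = r^2 mod 23 = 19^2 = 16
  -> A = 16
B = 10^4 mod 23  (bits of 4 = 100)
  bit 0 = 1: r = r^2 * 10 mod 23 = 1^2 * 10 = 1*10 = 10
  bit 1 = 0: r = r^2 mod 23 = 10^2 = 8
  bit 2 = 0: r = r^2 mod 23 = 8^2 = 18
  -> B = 18
s = B^a = 18^10 mod 23  (bits of 10 = 1010)
  bit 0 = 1: r = r^2 * 18 mod 23 = 1^2 * 18 = 1*18 = 18
  bit 1 = 0: r = r^2 mod 23 = 18^2 = 2
  bit 2 = 1: r = r^2 * 18 mod 23 = 2^2 * 18 = 4*18 = 3
  bit 3 = 0: r = r^2 mod 23 = 3^2 = 9
  -> s = B^a = 9

Answer: 16 18 9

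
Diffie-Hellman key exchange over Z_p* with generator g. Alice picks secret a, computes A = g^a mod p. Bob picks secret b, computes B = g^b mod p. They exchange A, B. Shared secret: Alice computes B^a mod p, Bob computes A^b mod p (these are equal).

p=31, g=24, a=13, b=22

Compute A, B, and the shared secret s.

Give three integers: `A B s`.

Answer: 12 28 7

Derivation:
A = 24^13 mod 31  (bits of 13 = 1101)
  bit 0 = 1: r = r^2 * 24 mod 31 = 1^2 * 24 = 1*24 = 24
  bit 1 = 1: r = r^2 * 24 mod 31 = 24^2 * 24 = 18*24 = 29
  bit 2 = 0: r = r^2 mod 31 = 29^2 = 4
  bit 3 = 1: r = r^2 * 24 mod 31 = 4^2 * 24 = 16*24 = 12
  -> A = 12
B = 24^22 mod 31  (bits of 22 = 10110)
  bit 0 = 1: r = r^2 * 24 mod 31 = 1^2 * 24 = 1*24 = 24
  bit 1 = 0: r = r^2 mod 31 = 24^2 = 18
  bit 2 = 1: r = r^2 * 24 mod 31 = 18^2 * 24 = 14*24 = 26
  bit 3 = 1: r = r^2 * 24 mod 31 = 26^2 * 24 = 25*24 = 11
  bit 4 = 0: r = r^2 mod 31 = 11^2 = 28
  -> B = 28
s = B^a = 28^13 mod 31  (bits of 13 = 1101)
  bit 0 = 1: r = r^2 * 28 mod 31 = 1^2 * 28 = 1*28 = 28
  bit 1 = 1: r = r^2 * 28 mod 31 = 28^2 * 28 = 9*28 = 4
  bit 2 = 0: r = r^2 mod 31 = 4^2 = 16
  bit 3 = 1: r = r^2 * 28 mod 31 = 16^2 * 28 = 8*28 = 7
  -> s = B^a = 7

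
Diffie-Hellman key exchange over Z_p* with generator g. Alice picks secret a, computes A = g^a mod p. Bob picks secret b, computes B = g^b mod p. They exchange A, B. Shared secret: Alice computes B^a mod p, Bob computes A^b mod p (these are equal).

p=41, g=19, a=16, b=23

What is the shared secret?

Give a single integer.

A = 19^16 mod 41  (bits of 16 = 10000)
  bit 0 = 1: r = r^2 * 19 mod 41 = 1^2 * 19 = 1*19 = 19
  bit 1 = 0: r = r^2 mod 41 = 19^2 = 33
  bit 2 = 0: r = r^2 mod 41 = 33^2 = 23
  bit 3 = 0: r = r^2 mod 41 = 23^2 = 37
  bit 4 = 0: r = r^2 mod 41 = 37^2 = 16
  -> A = 16
B = 19^23 mod 41  (bits of 23 = 10111)
  bit 0 = 1: r = r^2 * 19 mod 41 = 1^2 * 19 = 1*19 = 19
  bit 1 = 0: r = r^2 mod 41 = 19^2 = 33
  bit 2 = 1: r = r^2 * 19 mod 41 = 33^2 * 19 = 23*19 = 27
  bit 3 = 1: r = r^2 * 19 mod 41 = 27^2 * 19 = 32*19 = 34
  bit 4 = 1: r = r^2 * 19 mod 41 = 34^2 * 19 = 8*19 = 29
  -> B = 29
s = B^a = 29^16 mod 41  (bits of 16 = 10000)
  bit 0 = 1: r = r^2 * 29 mod 41 = 1^2 * 29 = 1*29 = 29
  bit 1 = 0: r = r^2 mod 41 = 29^2 = 21
  bit 2 = 0: r = r^2 mod 41 = 21^2 = 31
  bit 3 = 0: r = r^2 mod 41 = 31^2 = 18
  bit 4 = 0: r = r^2 mod 41 = 18^2 = 37
  -> s = B^a = 37

Answer: 37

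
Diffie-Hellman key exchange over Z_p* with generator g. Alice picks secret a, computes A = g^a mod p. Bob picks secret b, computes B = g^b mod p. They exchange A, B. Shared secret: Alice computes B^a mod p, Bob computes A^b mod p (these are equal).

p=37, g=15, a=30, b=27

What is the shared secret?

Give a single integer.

Answer: 36

Derivation:
A = 15^30 mod 37  (bits of 30 = 11110)
  bit 0 = 1: r = r^2 * 15 mod 37 = 1^2 * 15 = 1*15 = 15
  bit 1 = 1: r = r^2 * 15 mod 37 = 15^2 * 15 = 3*15 = 8
  bit 2 = 1: r = r^2 * 15 mod 37 = 8^2 * 15 = 27*15 = 35
  bit 3 = 1: r = r^2 * 15 mod 37 = 35^2 * 15 = 4*15 = 23
  bit 4 = 0: r = r^2 mod 37 = 23^2 = 11
  -> A = 11
B = 15^27 mod 37  (bits of 27 = 11011)
  bit 0 = 1: r = r^2 * 15 mod 37 = 1^2 * 15 = 1*15 = 15
  bit 1 = 1: r = r^2 * 15 mod 37 = 15^2 * 15 = 3*15 = 8
  bit 2 = 0: r = r^2 mod 37 = 8^2 = 27
  bit 3 = 1: r = r^2 * 15 mod 37 = 27^2 * 15 = 26*15 = 20
  bit 4 = 1: r = r^2 * 15 mod 37 = 20^2 * 15 = 30*15 = 6
  -> B = 6
s = B^a = 6^30 mod 37  (bits of 30 = 11110)
  bit 0 = 1: r = r^2 * 6 mod 37 = 1^2 * 6 = 1*6 = 6
  bit 1 = 1: r = r^2 * 6 mod 37 = 6^2 * 6 = 36*6 = 31
  bit 2 = 1: r = r^2 * 6 mod 37 = 31^2 * 6 = 36*6 = 31
  bit 3 = 1: r = r^2 * 6 mod 37 = 31^2 * 6 = 36*6 = 31
  bit 4 = 0: r = r^2 mod 37 = 31^2 = 36
  -> s = B^a = 36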